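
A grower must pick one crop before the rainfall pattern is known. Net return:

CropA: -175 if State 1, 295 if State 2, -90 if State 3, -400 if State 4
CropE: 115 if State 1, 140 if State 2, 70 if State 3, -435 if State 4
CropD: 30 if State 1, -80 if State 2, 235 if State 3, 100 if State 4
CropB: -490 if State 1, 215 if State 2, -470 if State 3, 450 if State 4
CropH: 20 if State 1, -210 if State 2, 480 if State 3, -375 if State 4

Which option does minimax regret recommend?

CropD

Column bests: State 1=115, State 2=295, State 3=480, State 4=450.
CropA regrets: 290, 0, 570, 850 → max 850
CropE regrets: 0, 155, 410, 885 → max 885
CropD regrets: 85, 375, 245, 350 → max 375
CropB regrets: 605, 80, 950, 0 → max 950
CropH regrets: 95, 505, 0, 825 → max 825
Smallest max regret = 375 → CropD.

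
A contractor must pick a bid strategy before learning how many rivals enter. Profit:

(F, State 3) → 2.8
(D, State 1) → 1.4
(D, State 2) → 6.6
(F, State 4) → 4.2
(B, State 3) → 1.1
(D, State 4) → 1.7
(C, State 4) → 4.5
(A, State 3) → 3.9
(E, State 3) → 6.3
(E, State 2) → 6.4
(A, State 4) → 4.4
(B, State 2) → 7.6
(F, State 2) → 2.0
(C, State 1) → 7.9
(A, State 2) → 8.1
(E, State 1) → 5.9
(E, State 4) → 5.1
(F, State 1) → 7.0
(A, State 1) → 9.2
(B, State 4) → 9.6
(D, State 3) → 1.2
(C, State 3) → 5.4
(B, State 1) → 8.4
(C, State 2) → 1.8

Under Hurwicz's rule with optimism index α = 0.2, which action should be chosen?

A: 0.2·9.2 + 0.8·3.9 = 4.96
B: 0.2·9.6 + 0.8·1.1 = 2.8
C: 0.2·7.9 + 0.8·1.8 = 3.02
D: 0.2·6.6 + 0.8·1.2 = 2.28
E: 0.2·6.4 + 0.8·5.1 = 5.36
F: 0.2·7.0 + 0.8·2.0 = 3
Highest Hurwicz score = 5.36 → E.

E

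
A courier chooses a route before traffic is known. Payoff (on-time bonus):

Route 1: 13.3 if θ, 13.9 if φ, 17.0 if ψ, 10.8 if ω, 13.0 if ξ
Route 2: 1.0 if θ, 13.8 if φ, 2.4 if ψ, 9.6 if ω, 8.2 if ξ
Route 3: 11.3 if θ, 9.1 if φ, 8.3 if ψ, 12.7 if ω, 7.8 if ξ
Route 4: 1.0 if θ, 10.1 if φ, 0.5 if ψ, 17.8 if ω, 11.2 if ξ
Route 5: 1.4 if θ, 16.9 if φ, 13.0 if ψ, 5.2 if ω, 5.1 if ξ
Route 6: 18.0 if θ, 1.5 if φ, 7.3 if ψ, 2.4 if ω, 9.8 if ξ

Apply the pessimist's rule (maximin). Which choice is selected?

Row minima: Route 1=10.8, Route 2=1.0, Route 3=7.8, Route 4=0.5, Route 5=1.4, Route 6=1.5
Best worst-case = 10.8 → Route 1.

Route 1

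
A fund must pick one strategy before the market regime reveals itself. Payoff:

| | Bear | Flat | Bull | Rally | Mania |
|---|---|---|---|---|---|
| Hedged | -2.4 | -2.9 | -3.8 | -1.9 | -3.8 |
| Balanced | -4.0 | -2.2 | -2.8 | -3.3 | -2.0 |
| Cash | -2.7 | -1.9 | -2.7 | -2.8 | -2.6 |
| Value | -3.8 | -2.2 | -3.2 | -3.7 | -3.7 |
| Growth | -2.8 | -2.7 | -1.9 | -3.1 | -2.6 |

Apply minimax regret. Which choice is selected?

Column bests: Bear=-2.4, Flat=-1.9, Bull=-1.9, Rally=-1.9, Mania=-2.0.
Hedged regrets: 0.0, 1.0, 1.9, 0.0, 1.8 → max 1.9
Balanced regrets: 1.6, 0.3, 0.9, 1.4, 0.0 → max 1.6
Cash regrets: 0.3, 0.0, 0.8, 0.9, 0.6 → max 0.9
Value regrets: 1.4, 0.3, 1.3, 1.8, 1.7 → max 1.8
Growth regrets: 0.4, 0.8, 0.0, 1.2, 0.6 → max 1.2
Smallest max regret = 0.9 → Cash.

Cash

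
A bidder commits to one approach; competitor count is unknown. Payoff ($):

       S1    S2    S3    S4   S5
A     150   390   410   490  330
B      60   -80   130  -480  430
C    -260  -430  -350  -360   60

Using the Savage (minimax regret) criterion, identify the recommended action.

Column bests: S1=150, S2=390, S3=410, S4=490, S5=430.
A regrets: 0, 0, 0, 0, 100 → max 100
B regrets: 90, 470, 280, 970, 0 → max 970
C regrets: 410, 820, 760, 850, 370 → max 850
Smallest max regret = 100 → A.

A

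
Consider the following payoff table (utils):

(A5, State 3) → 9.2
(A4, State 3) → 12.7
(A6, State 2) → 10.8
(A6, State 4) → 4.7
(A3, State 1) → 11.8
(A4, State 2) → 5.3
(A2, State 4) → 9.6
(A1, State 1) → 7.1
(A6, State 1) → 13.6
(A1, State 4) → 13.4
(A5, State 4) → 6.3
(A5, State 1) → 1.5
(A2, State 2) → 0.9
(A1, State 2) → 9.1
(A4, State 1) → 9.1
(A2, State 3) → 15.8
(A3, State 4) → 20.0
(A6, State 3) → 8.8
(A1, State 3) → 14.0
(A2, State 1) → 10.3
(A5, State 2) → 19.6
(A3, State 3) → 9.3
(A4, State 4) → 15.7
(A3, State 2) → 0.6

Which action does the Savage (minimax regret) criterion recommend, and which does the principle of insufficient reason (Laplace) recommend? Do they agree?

minimax regret → A1; laplace → A1 (agree)

Column bests: State 1=13.6, State 2=19.6, State 3=15.8, State 4=20.0.
A1 regrets: 6.5, 10.5, 1.8, 6.6 → max 10.5
A2 regrets: 3.3, 18.7, 0.0, 10.4 → max 18.7
A3 regrets: 1.8, 19.0, 6.5, 0.0 → max 19.0
A4 regrets: 4.5, 14.3, 3.1, 4.3 → max 14.3
A5 regrets: 12.1, 0.0, 6.6, 13.7 → max 13.7
A6 regrets: 0.0, 8.8, 7.0, 15.3 → max 15.3
Smallest max regret = 10.5 → A1.
Row averages: A1=10.9, A2=9.15, A3=10.425, A4=10.7, A5=9.15, A6=9.475
Highest average = 10.9 → A1.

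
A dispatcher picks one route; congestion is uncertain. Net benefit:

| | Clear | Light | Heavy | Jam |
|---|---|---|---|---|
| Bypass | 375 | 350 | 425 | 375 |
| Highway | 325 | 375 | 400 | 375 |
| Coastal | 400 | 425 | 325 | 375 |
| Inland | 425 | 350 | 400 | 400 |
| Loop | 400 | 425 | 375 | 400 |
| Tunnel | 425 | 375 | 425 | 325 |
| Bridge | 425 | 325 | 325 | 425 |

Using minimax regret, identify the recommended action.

Column bests: Clear=425, Light=425, Heavy=425, Jam=425.
Bypass regrets: 50, 75, 0, 50 → max 75
Highway regrets: 100, 50, 25, 50 → max 100
Coastal regrets: 25, 0, 100, 50 → max 100
Inland regrets: 0, 75, 25, 25 → max 75
Loop regrets: 25, 0, 50, 25 → max 50
Tunnel regrets: 0, 50, 0, 100 → max 100
Bridge regrets: 0, 100, 100, 0 → max 100
Smallest max regret = 50 → Loop.

Loop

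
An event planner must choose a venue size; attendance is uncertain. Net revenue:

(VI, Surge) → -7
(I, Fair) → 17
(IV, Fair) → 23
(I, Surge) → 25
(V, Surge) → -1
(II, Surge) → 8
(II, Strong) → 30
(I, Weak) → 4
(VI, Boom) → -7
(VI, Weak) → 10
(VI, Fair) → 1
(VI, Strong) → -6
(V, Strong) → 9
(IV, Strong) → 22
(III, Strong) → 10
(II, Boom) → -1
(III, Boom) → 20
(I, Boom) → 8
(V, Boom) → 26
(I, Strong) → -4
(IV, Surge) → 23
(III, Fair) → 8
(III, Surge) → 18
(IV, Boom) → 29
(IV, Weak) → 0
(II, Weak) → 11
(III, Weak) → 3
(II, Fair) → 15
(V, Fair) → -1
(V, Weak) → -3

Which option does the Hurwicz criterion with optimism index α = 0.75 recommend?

I: 0.75·25 + 0.25·(-4) = 17.75
II: 0.75·30 + 0.25·(-1) = 22.25
III: 0.75·20 + 0.25·3 = 15.75
IV: 0.75·29 + 0.25·0 = 21.75
V: 0.75·26 + 0.25·(-3) = 18.75
VI: 0.75·10 + 0.25·(-7) = 5.75
Highest Hurwicz score = 22.25 → II.

II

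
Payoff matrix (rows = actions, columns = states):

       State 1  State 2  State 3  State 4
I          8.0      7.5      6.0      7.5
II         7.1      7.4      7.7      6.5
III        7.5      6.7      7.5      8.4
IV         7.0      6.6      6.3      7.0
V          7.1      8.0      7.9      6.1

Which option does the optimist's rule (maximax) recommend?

Row maxima: I=8.0, II=7.7, III=8.4, IV=7.0, V=8.0
Best best-case = 8.4 → III.

III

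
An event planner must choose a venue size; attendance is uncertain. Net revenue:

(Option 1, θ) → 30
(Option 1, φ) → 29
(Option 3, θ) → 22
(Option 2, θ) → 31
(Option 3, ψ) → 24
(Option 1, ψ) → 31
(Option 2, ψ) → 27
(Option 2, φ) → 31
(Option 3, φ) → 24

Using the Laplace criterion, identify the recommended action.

Row averages: Option 1=30, Option 2=89/3, Option 3=70/3
Highest average = 30 → Option 1.

Option 1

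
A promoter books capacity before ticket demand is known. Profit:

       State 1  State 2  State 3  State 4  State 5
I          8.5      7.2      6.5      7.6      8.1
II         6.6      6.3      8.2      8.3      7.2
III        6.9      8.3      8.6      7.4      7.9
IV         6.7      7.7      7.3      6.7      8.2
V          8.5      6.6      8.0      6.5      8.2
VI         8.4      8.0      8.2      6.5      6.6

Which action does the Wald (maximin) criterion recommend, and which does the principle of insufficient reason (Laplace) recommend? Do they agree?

Row minima: I=6.5, II=6.3, III=6.9, IV=6.7, V=6.5, VI=6.5
Best worst-case = 6.9 → III.
Row averages: I=7.58, II=7.32, III=7.82, IV=7.32, V=7.56, VI=7.54
Highest average = 7.82 → III.

maximin → III; laplace → III (agree)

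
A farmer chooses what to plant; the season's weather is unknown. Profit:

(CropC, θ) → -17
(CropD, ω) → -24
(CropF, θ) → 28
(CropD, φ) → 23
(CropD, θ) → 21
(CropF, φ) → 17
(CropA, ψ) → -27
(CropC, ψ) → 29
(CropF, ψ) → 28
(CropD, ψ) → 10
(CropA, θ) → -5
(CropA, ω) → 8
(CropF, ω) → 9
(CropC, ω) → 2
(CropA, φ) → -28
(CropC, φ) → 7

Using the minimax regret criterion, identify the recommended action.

CropF

Column bests: θ=28, φ=23, ψ=29, ω=9.
CropA regrets: 33, 51, 56, 1 → max 56
CropD regrets: 7, 0, 19, 33 → max 33
CropF regrets: 0, 6, 1, 0 → max 6
CropC regrets: 45, 16, 0, 7 → max 45
Smallest max regret = 6 → CropF.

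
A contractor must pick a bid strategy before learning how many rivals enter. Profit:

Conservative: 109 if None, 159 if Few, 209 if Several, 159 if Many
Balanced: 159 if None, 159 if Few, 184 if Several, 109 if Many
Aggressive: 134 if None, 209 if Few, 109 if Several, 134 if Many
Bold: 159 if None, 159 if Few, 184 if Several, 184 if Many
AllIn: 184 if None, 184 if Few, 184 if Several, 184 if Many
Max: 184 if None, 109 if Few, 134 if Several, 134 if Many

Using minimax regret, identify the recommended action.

Column bests: None=184, Few=209, Several=209, Many=184.
Conservative regrets: 75, 50, 0, 25 → max 75
Balanced regrets: 25, 50, 25, 75 → max 75
Aggressive regrets: 50, 0, 100, 50 → max 100
Bold regrets: 25, 50, 25, 0 → max 50
AllIn regrets: 0, 25, 25, 0 → max 25
Max regrets: 0, 100, 75, 50 → max 100
Smallest max regret = 25 → AllIn.

AllIn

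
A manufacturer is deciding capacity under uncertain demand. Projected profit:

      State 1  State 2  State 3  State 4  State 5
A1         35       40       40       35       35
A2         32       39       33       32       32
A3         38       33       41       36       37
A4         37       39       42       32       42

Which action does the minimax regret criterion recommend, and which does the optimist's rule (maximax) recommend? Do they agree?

minimax regret → A4; maximax → A4 (agree)

Column bests: State 1=38, State 2=40, State 3=42, State 4=36, State 5=42.
A1 regrets: 3, 0, 2, 1, 7 → max 7
A2 regrets: 6, 1, 9, 4, 10 → max 10
A3 regrets: 0, 7, 1, 0, 5 → max 7
A4 regrets: 1, 1, 0, 4, 0 → max 4
Smallest max regret = 4 → A4.
Row maxima: A1=40, A2=39, A3=41, A4=42
Best best-case = 42 → A4.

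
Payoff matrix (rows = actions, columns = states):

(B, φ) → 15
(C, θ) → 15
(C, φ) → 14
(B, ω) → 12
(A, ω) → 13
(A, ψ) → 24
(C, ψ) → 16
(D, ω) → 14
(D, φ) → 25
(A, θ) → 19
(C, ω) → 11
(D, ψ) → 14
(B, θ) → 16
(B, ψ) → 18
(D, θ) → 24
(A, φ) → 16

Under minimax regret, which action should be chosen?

A

Column bests: θ=24, φ=25, ψ=24, ω=14.
A regrets: 5, 9, 0, 1 → max 9
B regrets: 8, 10, 6, 2 → max 10
C regrets: 9, 11, 8, 3 → max 11
D regrets: 0, 0, 10, 0 → max 10
Smallest max regret = 9 → A.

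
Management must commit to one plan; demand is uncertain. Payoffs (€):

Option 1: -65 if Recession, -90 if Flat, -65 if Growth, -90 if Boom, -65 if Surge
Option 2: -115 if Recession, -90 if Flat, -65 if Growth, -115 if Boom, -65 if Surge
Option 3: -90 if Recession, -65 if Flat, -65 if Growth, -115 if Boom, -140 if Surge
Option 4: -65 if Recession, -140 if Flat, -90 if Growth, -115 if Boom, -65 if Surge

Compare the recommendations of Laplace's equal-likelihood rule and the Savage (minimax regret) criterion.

Row averages: Option 1=-75, Option 2=-90, Option 3=-95, Option 4=-95
Highest average = -75 → Option 1.
Column bests: Recession=-65, Flat=-65, Growth=-65, Boom=-90, Surge=-65.
Option 1 regrets: 0, 25, 0, 0, 0 → max 25
Option 2 regrets: 50, 25, 0, 25, 0 → max 50
Option 3 regrets: 25, 0, 0, 25, 75 → max 75
Option 4 regrets: 0, 75, 25, 25, 0 → max 75
Smallest max regret = 25 → Option 1.

laplace → Option 1; minimax regret → Option 1 (agree)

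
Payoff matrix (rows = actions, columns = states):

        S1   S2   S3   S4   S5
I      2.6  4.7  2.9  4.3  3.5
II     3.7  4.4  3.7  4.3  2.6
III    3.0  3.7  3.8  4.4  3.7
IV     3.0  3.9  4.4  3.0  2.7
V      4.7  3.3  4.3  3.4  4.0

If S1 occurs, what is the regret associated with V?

Best payoff under S1 is 4.7.
Regret = 4.7 − 4.7 = 0.0.

0.0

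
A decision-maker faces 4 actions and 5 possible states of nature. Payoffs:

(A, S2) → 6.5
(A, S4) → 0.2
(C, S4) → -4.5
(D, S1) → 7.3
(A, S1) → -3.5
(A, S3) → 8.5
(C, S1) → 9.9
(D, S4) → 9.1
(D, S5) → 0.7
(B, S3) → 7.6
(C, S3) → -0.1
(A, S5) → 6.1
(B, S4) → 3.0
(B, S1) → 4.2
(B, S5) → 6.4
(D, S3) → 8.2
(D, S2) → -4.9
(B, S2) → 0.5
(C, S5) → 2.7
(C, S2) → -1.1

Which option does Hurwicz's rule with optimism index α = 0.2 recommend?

B

A: 0.2·8.5 + 0.8·(-3.5) = -1.1
B: 0.2·7.6 + 0.8·0.5 = 1.92
C: 0.2·9.9 + 0.8·(-4.5) = -1.62
D: 0.2·9.1 + 0.8·(-4.9) = -2.1
Highest Hurwicz score = 1.92 → B.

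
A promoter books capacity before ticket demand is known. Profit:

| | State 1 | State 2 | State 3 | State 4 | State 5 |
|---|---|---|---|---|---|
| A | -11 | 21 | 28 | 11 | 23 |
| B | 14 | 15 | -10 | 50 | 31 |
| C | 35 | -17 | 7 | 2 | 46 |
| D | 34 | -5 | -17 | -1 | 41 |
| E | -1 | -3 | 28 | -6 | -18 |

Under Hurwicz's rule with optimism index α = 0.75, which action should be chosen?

A: 0.75·28 + 0.25·(-11) = 18.25
B: 0.75·50 + 0.25·(-10) = 35
C: 0.75·46 + 0.25·(-17) = 30.25
D: 0.75·41 + 0.25·(-17) = 26.5
E: 0.75·28 + 0.25·(-18) = 16.5
Highest Hurwicz score = 35 → B.

B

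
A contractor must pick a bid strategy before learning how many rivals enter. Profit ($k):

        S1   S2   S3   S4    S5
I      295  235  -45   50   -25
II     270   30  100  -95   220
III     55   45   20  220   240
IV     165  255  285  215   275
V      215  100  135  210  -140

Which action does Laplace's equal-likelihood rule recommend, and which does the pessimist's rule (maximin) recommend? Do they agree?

laplace → IV; maximin → IV (agree)

Row averages: I=102, II=105, III=116, IV=239, V=104
Highest average = 239 → IV.
Row minima: I=-45, II=-95, III=20, IV=165, V=-140
Best worst-case = 165 → IV.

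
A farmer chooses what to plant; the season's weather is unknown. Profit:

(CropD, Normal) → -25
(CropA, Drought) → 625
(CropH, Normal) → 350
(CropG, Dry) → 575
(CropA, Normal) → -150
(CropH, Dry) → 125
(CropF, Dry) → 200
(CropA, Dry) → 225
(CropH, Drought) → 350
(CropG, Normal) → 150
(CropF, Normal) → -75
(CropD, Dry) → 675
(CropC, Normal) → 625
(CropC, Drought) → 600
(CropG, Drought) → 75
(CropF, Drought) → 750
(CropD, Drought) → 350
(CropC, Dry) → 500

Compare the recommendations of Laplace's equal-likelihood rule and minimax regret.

Row averages: CropF=875/3, CropH=275, CropG=800/3, CropA=700/3, CropD=1000/3, CropC=575
Highest average = 575 → CropC.
Column bests: Drought=750, Dry=675, Normal=625.
CropF regrets: 0, 475, 700 → max 700
CropH regrets: 400, 550, 275 → max 550
CropG regrets: 675, 100, 475 → max 675
CropA regrets: 125, 450, 775 → max 775
CropD regrets: 400, 0, 650 → max 650
CropC regrets: 150, 175, 0 → max 175
Smallest max regret = 175 → CropC.

laplace → CropC; minimax regret → CropC (agree)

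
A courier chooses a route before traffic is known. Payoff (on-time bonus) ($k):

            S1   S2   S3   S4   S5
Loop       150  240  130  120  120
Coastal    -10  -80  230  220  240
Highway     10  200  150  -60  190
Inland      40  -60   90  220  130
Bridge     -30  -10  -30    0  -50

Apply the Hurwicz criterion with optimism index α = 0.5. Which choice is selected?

Loop

Loop: 0.5·240 + 0.5·120 = 180
Coastal: 0.5·240 + 0.5·(-80) = 80
Highway: 0.5·200 + 0.5·(-60) = 70
Inland: 0.5·220 + 0.5·(-60) = 80
Bridge: 0.5·0 + 0.5·(-50) = -25
Highest Hurwicz score = 180 → Loop.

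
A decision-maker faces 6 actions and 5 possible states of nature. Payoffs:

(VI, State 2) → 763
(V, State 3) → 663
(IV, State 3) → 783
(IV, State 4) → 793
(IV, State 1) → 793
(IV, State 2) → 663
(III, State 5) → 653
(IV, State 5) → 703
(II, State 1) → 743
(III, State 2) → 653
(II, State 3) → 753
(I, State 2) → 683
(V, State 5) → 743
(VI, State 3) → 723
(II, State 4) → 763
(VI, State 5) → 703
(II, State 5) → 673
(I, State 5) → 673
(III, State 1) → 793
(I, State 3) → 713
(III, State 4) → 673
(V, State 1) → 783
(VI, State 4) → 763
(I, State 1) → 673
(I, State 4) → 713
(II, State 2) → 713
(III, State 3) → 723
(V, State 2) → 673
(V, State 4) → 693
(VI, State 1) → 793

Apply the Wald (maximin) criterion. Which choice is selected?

Row minima: I=673, II=673, III=653, IV=663, V=663, VI=703
Best worst-case = 703 → VI.

VI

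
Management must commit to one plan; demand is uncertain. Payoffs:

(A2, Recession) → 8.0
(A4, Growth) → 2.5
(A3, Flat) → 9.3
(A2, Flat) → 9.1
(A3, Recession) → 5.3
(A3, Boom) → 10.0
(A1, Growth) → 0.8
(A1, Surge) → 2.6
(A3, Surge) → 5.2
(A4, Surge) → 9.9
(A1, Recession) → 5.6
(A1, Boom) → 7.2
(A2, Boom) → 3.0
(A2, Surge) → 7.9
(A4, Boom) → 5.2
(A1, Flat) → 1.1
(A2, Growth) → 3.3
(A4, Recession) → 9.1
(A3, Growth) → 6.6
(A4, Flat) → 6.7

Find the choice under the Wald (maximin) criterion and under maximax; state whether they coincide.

maximin → A3; maximax → A3 (agree)

Row minima: A1=0.8, A2=3.0, A3=5.2, A4=2.5
Best worst-case = 5.2 → A3.
Row maxima: A1=7.2, A2=9.1, A3=10.0, A4=9.9
Best best-case = 10.0 → A3.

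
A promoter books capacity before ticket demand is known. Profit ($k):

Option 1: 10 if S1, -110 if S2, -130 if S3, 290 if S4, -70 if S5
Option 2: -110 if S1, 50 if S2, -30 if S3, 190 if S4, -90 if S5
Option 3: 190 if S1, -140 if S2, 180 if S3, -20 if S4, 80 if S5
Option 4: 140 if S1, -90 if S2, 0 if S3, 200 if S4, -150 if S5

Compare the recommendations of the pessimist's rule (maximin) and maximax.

maximin → Option 2; maximax → Option 1 (disagree)

Row minima: Option 1=-130, Option 2=-110, Option 3=-140, Option 4=-150
Best worst-case = -110 → Option 2.
Row maxima: Option 1=290, Option 2=190, Option 3=190, Option 4=200
Best best-case = 290 → Option 1.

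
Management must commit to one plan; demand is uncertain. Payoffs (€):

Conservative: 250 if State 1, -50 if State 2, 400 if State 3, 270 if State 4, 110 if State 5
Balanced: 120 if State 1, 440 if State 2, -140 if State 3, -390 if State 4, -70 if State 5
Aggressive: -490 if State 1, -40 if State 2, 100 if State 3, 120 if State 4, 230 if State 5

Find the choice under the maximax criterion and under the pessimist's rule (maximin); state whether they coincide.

Row maxima: Conservative=400, Balanced=440, Aggressive=230
Best best-case = 440 → Balanced.
Row minima: Conservative=-50, Balanced=-390, Aggressive=-490
Best worst-case = -50 → Conservative.

maximax → Balanced; maximin → Conservative (disagree)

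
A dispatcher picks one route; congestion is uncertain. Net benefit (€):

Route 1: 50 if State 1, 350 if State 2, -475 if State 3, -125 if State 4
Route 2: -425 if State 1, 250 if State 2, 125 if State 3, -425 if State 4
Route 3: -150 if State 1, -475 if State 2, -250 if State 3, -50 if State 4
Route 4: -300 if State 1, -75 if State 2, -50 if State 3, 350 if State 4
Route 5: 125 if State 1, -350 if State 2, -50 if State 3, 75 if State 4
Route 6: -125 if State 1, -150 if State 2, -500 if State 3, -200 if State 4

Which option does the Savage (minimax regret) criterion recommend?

Column bests: State 1=125, State 2=350, State 3=125, State 4=350.
Route 1 regrets: 75, 0, 600, 475 → max 600
Route 2 regrets: 550, 100, 0, 775 → max 775
Route 3 regrets: 275, 825, 375, 400 → max 825
Route 4 regrets: 425, 425, 175, 0 → max 425
Route 5 regrets: 0, 700, 175, 275 → max 700
Route 6 regrets: 250, 500, 625, 550 → max 625
Smallest max regret = 425 → Route 4.

Route 4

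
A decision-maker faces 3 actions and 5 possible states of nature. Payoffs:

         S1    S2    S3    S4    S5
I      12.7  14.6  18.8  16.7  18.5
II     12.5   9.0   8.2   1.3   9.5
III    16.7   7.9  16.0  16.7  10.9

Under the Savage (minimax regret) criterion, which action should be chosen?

Column bests: S1=16.7, S2=14.6, S3=18.8, S4=16.7, S5=18.5.
I regrets: 4.0, 0.0, 0.0, 0.0, 0.0 → max 4.0
II regrets: 4.2, 5.6, 10.6, 15.4, 9.0 → max 15.4
III regrets: 0.0, 6.7, 2.8, 0.0, 7.6 → max 7.6
Smallest max regret = 4.0 → I.

I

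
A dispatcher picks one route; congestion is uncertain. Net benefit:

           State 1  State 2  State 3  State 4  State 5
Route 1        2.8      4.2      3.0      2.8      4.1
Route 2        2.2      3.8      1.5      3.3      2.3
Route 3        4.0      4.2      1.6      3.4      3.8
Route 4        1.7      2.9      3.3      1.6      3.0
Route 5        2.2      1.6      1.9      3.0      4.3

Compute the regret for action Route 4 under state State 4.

Best payoff under State 4 is 3.4.
Regret = 3.4 − 1.6 = 1.8.

1.8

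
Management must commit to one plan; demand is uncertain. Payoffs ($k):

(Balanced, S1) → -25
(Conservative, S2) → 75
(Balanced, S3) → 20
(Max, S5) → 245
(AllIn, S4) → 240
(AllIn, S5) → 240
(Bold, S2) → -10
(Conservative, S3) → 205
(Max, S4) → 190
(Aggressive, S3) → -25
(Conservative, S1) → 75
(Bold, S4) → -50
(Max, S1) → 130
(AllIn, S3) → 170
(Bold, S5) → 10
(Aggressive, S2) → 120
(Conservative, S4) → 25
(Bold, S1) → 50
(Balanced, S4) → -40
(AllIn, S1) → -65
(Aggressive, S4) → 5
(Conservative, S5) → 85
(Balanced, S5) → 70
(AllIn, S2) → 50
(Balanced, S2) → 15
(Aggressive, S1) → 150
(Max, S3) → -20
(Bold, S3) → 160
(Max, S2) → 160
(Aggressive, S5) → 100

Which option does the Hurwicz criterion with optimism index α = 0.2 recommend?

Conservative: 0.2·205 + 0.8·25 = 61
Balanced: 0.2·70 + 0.8·(-40) = -18
Aggressive: 0.2·150 + 0.8·(-25) = 10
Bold: 0.2·160 + 0.8·(-50) = -8
AllIn: 0.2·240 + 0.8·(-65) = -4
Max: 0.2·245 + 0.8·(-20) = 33
Highest Hurwicz score = 61 → Conservative.

Conservative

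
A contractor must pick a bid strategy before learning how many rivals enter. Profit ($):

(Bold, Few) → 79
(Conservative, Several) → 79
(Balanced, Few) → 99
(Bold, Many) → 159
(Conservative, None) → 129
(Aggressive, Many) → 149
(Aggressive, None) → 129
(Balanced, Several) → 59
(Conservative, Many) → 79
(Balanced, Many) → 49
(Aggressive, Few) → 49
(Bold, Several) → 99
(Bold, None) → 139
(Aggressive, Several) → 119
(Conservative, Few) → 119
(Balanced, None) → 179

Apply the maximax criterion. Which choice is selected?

Balanced

Row maxima: Conservative=129, Balanced=179, Aggressive=149, Bold=159
Best best-case = 179 → Balanced.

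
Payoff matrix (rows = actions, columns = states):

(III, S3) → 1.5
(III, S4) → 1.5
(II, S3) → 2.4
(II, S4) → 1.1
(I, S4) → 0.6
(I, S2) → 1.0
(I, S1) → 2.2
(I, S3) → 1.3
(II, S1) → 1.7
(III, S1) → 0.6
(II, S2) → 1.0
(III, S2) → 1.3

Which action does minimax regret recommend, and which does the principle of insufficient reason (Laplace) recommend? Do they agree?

minimax regret → II; laplace → II (agree)

Column bests: S1=2.2, S2=1.3, S3=2.4, S4=1.5.
I regrets: 0.0, 0.3, 1.1, 0.9 → max 1.1
II regrets: 0.5, 0.3, 0.0, 0.4 → max 0.5
III regrets: 1.6, 0.0, 0.9, 0.0 → max 1.6
Smallest max regret = 0.5 → II.
Row averages: I=1.275, II=1.55, III=1.225
Highest average = 1.55 → II.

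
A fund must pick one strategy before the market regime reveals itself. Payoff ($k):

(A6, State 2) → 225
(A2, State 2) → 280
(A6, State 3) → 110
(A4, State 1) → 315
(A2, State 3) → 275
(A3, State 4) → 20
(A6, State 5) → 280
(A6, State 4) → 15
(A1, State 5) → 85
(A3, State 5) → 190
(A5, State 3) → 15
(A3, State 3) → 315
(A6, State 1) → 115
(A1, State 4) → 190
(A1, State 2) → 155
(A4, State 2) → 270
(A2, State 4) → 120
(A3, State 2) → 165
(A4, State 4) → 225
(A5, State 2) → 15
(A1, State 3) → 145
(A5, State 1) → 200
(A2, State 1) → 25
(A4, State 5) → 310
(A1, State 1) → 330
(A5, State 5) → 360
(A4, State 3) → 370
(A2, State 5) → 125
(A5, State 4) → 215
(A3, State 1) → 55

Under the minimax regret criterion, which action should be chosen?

Column bests: State 1=330, State 2=280, State 3=370, State 4=225, State 5=360.
A1 regrets: 0, 125, 225, 35, 275 → max 275
A2 regrets: 305, 0, 95, 105, 235 → max 305
A3 regrets: 275, 115, 55, 205, 170 → max 275
A4 regrets: 15, 10, 0, 0, 50 → max 50
A5 regrets: 130, 265, 355, 10, 0 → max 355
A6 regrets: 215, 55, 260, 210, 80 → max 260
Smallest max regret = 50 → A4.

A4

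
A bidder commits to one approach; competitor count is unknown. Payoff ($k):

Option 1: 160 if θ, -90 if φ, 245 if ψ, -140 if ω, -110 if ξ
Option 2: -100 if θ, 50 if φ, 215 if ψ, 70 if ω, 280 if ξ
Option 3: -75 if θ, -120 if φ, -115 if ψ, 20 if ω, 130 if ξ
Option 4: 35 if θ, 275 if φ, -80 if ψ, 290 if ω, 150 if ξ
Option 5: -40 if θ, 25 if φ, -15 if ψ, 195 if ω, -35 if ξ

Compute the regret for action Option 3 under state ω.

270

Best payoff under ω is 290.
Regret = 290 − 20 = 270.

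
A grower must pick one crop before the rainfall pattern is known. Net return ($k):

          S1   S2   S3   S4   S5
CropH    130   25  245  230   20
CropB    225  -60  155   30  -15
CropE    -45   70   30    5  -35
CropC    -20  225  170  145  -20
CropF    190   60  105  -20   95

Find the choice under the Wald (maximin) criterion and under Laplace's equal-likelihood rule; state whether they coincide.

Row minima: CropH=20, CropB=-60, CropE=-45, CropC=-20, CropF=-20
Best worst-case = 20 → CropH.
Row averages: CropH=130, CropB=67, CropE=5, CropC=100, CropF=86
Highest average = 130 → CropH.

maximin → CropH; laplace → CropH (agree)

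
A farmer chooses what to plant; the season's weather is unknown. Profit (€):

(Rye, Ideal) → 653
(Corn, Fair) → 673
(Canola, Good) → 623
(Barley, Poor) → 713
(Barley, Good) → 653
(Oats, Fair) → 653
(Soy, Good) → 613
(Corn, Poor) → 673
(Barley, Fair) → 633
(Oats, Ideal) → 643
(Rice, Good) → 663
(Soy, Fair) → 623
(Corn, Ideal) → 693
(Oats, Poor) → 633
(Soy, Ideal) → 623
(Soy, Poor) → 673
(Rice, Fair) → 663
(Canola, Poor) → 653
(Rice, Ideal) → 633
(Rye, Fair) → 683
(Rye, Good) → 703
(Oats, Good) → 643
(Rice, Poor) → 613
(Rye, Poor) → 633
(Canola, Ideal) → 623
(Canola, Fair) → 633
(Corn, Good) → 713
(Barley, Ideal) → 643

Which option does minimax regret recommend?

Column bests: Poor=713, Fair=683, Good=713, Ideal=693.
Rye regrets: 80, 0, 10, 40 → max 80
Canola regrets: 60, 50, 90, 70 → max 90
Oats regrets: 80, 30, 70, 50 → max 80
Corn regrets: 40, 10, 0, 0 → max 40
Soy regrets: 40, 60, 100, 70 → max 100
Rice regrets: 100, 20, 50, 60 → max 100
Barley regrets: 0, 50, 60, 50 → max 60
Smallest max regret = 40 → Corn.

Corn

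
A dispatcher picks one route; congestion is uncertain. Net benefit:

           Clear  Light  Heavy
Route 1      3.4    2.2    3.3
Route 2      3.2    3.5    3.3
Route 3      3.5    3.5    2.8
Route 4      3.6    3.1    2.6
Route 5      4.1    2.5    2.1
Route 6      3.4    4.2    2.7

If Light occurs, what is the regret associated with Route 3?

0.7

Best payoff under Light is 4.2.
Regret = 4.2 − 3.5 = 0.7.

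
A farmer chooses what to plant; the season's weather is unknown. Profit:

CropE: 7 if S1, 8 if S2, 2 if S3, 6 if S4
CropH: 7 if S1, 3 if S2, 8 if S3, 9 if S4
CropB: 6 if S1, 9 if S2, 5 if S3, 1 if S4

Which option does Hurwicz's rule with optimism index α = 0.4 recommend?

CropE: 0.4·8 + 0.6·2 = 4.4
CropH: 0.4·9 + 0.6·3 = 5.4
CropB: 0.4·9 + 0.6·1 = 4.2
Highest Hurwicz score = 5.4 → CropH.

CropH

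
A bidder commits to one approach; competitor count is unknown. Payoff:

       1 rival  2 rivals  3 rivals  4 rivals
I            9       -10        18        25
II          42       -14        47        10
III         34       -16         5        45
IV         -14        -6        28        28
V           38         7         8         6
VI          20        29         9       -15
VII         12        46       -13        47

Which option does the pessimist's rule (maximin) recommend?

Row minima: I=-10, II=-14, III=-16, IV=-14, V=6, VI=-15, VII=-13
Best worst-case = 6 → V.

V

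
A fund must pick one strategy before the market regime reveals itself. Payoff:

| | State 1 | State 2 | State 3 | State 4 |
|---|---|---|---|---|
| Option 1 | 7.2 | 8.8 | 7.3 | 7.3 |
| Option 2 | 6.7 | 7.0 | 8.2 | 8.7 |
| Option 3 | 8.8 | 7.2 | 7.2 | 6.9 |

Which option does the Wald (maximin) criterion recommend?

Row minima: Option 1=7.2, Option 2=6.7, Option 3=6.9
Best worst-case = 7.2 → Option 1.

Option 1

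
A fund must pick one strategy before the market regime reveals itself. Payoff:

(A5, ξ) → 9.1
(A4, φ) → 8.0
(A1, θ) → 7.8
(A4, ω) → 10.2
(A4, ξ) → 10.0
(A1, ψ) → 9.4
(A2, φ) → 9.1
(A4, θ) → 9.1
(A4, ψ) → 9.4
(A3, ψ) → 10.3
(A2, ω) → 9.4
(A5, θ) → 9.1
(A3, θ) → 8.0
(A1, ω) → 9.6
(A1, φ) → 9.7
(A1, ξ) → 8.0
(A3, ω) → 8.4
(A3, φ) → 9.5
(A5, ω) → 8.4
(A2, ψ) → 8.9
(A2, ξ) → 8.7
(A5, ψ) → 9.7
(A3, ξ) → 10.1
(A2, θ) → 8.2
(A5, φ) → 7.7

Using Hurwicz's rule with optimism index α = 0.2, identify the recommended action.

A1: 0.2·9.7 + 0.8·7.8 = 8.18
A2: 0.2·9.4 + 0.8·8.2 = 8.44
A3: 0.2·10.3 + 0.8·8.0 = 8.46
A4: 0.2·10.2 + 0.8·8.0 = 8.44
A5: 0.2·9.7 + 0.8·7.7 = 8.1
Highest Hurwicz score = 8.46 → A3.

A3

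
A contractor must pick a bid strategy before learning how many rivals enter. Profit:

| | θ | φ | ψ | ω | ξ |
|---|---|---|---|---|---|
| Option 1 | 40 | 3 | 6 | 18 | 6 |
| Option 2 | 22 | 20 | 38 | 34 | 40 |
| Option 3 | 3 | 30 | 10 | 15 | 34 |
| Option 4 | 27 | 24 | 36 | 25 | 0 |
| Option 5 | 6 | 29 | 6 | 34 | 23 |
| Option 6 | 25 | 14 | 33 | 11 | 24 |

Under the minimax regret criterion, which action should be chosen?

Option 2

Column bests: θ=40, φ=30, ψ=38, ω=34, ξ=40.
Option 1 regrets: 0, 27, 32, 16, 34 → max 34
Option 2 regrets: 18, 10, 0, 0, 0 → max 18
Option 3 regrets: 37, 0, 28, 19, 6 → max 37
Option 4 regrets: 13, 6, 2, 9, 40 → max 40
Option 5 regrets: 34, 1, 32, 0, 17 → max 34
Option 6 regrets: 15, 16, 5, 23, 16 → max 23
Smallest max regret = 18 → Option 2.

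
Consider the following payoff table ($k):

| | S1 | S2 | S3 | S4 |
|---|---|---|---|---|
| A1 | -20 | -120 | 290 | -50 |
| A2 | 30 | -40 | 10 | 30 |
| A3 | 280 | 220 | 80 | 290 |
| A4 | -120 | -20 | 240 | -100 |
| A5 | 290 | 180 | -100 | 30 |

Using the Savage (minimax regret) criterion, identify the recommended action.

Column bests: S1=290, S2=220, S3=290, S4=290.
A1 regrets: 310, 340, 0, 340 → max 340
A2 regrets: 260, 260, 280, 260 → max 280
A3 regrets: 10, 0, 210, 0 → max 210
A4 regrets: 410, 240, 50, 390 → max 410
A5 regrets: 0, 40, 390, 260 → max 390
Smallest max regret = 210 → A3.

A3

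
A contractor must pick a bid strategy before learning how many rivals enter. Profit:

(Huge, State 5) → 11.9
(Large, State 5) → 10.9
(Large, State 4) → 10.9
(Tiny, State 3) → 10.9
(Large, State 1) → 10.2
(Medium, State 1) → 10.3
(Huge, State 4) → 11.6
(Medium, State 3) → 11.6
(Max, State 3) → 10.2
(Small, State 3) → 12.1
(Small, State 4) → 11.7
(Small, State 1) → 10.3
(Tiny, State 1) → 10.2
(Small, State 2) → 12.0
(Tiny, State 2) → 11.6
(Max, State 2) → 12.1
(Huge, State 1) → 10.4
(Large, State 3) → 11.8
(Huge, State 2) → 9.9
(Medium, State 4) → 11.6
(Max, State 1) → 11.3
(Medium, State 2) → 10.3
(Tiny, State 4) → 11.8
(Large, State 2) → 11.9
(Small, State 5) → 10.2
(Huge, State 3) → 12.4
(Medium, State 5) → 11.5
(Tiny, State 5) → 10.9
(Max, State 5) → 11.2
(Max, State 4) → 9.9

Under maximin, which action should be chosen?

Medium

Row minima: Tiny=10.2, Small=10.2, Medium=10.3, Large=10.2, Huge=9.9, Max=9.9
Best worst-case = 10.3 → Medium.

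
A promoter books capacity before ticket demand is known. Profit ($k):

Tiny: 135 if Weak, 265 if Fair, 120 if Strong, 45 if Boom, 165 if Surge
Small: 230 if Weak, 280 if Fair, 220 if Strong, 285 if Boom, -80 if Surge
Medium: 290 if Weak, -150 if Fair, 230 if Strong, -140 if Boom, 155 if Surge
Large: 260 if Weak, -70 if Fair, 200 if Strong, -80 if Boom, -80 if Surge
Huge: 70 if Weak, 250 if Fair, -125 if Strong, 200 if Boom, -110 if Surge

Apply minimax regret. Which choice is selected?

Column bests: Weak=290, Fair=280, Strong=230, Boom=285, Surge=165.
Tiny regrets: 155, 15, 110, 240, 0 → max 240
Small regrets: 60, 0, 10, 0, 245 → max 245
Medium regrets: 0, 430, 0, 425, 10 → max 430
Large regrets: 30, 350, 30, 365, 245 → max 365
Huge regrets: 220, 30, 355, 85, 275 → max 355
Smallest max regret = 240 → Tiny.

Tiny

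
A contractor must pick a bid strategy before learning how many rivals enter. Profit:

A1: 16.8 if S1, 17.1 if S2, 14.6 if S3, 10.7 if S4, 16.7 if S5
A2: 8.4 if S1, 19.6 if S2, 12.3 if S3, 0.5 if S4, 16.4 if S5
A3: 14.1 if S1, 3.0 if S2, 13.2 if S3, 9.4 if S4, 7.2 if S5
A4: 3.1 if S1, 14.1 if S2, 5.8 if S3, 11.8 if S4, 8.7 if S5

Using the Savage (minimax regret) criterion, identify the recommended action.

Column bests: S1=16.8, S2=19.6, S3=14.6, S4=11.8, S5=16.7.
A1 regrets: 0.0, 2.5, 0.0, 1.1, 0.0 → max 2.5
A2 regrets: 8.4, 0.0, 2.3, 11.3, 0.3 → max 11.3
A3 regrets: 2.7, 16.6, 1.4, 2.4, 9.5 → max 16.6
A4 regrets: 13.7, 5.5, 8.8, 0.0, 8.0 → max 13.7
Smallest max regret = 2.5 → A1.

A1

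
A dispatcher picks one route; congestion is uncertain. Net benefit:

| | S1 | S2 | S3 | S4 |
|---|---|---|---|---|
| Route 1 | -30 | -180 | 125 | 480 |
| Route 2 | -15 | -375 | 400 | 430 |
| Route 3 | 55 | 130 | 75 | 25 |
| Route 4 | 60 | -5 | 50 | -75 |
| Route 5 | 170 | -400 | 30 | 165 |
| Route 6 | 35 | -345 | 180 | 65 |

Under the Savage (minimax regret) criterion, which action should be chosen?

Route 1

Column bests: S1=170, S2=130, S3=400, S4=480.
Route 1 regrets: 200, 310, 275, 0 → max 310
Route 2 regrets: 185, 505, 0, 50 → max 505
Route 3 regrets: 115, 0, 325, 455 → max 455
Route 4 regrets: 110, 135, 350, 555 → max 555
Route 5 regrets: 0, 530, 370, 315 → max 530
Route 6 regrets: 135, 475, 220, 415 → max 475
Smallest max regret = 310 → Route 1.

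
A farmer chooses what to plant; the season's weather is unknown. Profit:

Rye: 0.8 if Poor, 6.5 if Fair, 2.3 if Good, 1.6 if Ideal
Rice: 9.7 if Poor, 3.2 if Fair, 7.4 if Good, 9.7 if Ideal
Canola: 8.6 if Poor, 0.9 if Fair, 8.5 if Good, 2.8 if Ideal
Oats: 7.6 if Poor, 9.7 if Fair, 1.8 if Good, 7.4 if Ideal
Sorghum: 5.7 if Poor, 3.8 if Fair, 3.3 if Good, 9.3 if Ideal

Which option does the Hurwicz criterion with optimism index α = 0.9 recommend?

Rye: 0.9·6.5 + 0.1·0.8 = 5.93
Rice: 0.9·9.7 + 0.1·3.2 = 9.05
Canola: 0.9·8.6 + 0.1·0.9 = 7.83
Oats: 0.9·9.7 + 0.1·1.8 = 8.91
Sorghum: 0.9·9.3 + 0.1·3.3 = 8.7
Highest Hurwicz score = 9.05 → Rice.

Rice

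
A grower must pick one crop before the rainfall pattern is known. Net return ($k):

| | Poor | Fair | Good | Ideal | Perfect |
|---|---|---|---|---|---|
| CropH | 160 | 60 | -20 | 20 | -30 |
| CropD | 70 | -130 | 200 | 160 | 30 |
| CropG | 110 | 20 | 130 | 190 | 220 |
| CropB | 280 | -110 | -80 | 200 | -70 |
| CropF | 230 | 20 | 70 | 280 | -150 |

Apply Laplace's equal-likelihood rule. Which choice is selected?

Row averages: CropH=38, CropD=66, CropG=134, CropB=44, CropF=90
Highest average = 134 → CropG.

CropG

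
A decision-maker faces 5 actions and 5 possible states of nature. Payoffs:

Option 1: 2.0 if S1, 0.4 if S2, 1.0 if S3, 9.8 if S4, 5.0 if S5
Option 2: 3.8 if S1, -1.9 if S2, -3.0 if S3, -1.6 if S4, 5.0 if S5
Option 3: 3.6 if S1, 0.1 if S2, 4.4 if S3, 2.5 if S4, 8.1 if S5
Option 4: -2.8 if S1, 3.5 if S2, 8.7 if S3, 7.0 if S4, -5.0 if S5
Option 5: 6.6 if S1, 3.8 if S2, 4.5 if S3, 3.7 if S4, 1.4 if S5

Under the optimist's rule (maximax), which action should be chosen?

Row maxima: Option 1=9.8, Option 2=5.0, Option 3=8.1, Option 4=8.7, Option 5=6.6
Best best-case = 9.8 → Option 1.

Option 1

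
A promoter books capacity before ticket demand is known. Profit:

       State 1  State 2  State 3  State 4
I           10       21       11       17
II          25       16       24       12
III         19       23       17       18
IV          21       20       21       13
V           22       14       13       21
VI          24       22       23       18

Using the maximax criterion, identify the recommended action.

II

Row maxima: I=21, II=25, III=23, IV=21, V=22, VI=24
Best best-case = 25 → II.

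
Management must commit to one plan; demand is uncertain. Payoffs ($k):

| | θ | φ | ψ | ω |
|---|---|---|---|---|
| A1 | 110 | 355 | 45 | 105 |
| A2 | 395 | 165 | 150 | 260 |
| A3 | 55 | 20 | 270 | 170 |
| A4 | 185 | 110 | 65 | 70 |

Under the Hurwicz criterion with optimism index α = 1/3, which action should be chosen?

A2

A1: 1/3·355 + 2/3·45 = 445/3
A2: 1/3·395 + 2/3·150 = 695/3
A3: 1/3·270 + 2/3·20 = 310/3
A4: 1/3·185 + 2/3·65 = 105
Highest Hurwicz score = 695/3 → A2.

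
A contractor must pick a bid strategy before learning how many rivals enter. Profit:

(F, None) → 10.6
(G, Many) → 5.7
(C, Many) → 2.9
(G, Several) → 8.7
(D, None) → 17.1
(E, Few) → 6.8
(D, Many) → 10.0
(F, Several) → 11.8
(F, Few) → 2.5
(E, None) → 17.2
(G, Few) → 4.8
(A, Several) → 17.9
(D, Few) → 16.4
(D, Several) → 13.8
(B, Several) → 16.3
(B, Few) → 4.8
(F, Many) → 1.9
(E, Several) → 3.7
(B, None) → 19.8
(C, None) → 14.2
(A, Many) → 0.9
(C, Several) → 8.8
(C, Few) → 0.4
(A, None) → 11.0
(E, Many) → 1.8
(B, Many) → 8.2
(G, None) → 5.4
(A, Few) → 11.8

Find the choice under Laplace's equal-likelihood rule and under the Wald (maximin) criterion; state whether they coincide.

Row averages: A=10.4, B=12.275, C=6.575, D=14.325, E=7.375, F=6.7, G=6.15
Highest average = 14.325 → D.
Row minima: A=0.9, B=4.8, C=0.4, D=10.0, E=1.8, F=1.9, G=4.8
Best worst-case = 10.0 → D.

laplace → D; maximin → D (agree)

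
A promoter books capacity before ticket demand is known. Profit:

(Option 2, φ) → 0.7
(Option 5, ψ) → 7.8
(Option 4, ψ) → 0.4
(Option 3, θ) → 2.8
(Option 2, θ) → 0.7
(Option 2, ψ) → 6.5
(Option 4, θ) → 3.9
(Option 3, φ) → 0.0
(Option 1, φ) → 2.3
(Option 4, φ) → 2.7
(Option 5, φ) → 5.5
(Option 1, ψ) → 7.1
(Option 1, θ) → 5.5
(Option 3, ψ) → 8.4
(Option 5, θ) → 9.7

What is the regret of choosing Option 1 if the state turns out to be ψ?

Best payoff under ψ is 8.4.
Regret = 8.4 − 7.1 = 1.3.

1.3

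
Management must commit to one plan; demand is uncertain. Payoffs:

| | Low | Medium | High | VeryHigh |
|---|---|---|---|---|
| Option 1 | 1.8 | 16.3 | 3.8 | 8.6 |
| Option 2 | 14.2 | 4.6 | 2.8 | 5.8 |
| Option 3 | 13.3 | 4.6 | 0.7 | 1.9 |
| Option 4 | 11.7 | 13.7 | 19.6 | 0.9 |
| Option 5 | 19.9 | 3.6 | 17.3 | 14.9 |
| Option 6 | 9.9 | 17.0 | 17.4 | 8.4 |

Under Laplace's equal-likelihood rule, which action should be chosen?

Option 5

Row averages: Option 1=7.625, Option 2=6.85, Option 3=5.125, Option 4=11.475, Option 5=13.925, Option 6=13.175
Highest average = 13.925 → Option 5.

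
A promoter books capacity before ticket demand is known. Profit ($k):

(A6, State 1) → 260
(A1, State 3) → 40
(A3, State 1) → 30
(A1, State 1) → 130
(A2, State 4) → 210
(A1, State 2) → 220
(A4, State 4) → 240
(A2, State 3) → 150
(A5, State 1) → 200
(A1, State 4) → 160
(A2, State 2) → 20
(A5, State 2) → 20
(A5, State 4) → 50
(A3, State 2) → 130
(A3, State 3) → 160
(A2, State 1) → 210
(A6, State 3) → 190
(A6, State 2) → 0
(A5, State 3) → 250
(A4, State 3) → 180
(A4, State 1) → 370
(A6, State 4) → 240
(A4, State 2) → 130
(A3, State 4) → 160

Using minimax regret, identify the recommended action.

Column bests: State 1=370, State 2=220, State 3=250, State 4=240.
A1 regrets: 240, 0, 210, 80 → max 240
A2 regrets: 160, 200, 100, 30 → max 200
A3 regrets: 340, 90, 90, 80 → max 340
A4 regrets: 0, 90, 70, 0 → max 90
A5 regrets: 170, 200, 0, 190 → max 200
A6 regrets: 110, 220, 60, 0 → max 220
Smallest max regret = 90 → A4.

A4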